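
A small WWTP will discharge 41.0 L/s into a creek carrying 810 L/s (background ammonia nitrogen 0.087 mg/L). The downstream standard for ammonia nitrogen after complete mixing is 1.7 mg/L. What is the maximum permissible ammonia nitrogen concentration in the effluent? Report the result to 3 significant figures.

At the limit, (Qr·Cr + Qe·Cₑ)/(Qr + Qe) = 1.7:
Cₑ = (851.0·1.7 − 810.0·0.08700) / 41.00 = 33.57 mg/L.

33.6 mg/L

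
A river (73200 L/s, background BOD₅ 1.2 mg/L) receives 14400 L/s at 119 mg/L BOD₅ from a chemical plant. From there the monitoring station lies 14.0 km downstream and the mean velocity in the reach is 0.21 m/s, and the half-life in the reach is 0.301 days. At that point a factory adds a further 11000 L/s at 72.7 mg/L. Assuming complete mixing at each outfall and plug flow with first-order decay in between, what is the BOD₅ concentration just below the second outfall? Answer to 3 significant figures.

11.2 mg/L

Flow-weighted average: C = (73200·1.200 + 14400·119.0) / 87600 = 1801000/87600 = 20.56 mg/L; combined flow 87600 L/s.
Travel time t = 14.0·1000 / 0.21 = 66670 s = 18.52 h.
Half-life 0.301 d → k = ln 2 / 0.301 = 2.303 d⁻¹.
Applying C = C₀e^(−kt): 20.56 × 0.1692 = 3.479 mg/L.
Second outfall: C = (87600·3.479 + 11000·72.70)/98600 = 11.20 mg/L.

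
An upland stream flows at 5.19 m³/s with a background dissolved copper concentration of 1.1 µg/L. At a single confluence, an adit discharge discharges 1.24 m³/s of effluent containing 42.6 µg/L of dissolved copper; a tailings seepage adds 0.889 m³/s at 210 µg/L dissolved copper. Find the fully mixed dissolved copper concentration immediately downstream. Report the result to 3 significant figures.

33.5 µg/L

Conservation of mass: C = (5.190·1.100 + 1.240·42.60 + 0.8890·210.0) / 7.319 = 245.2/7.319 = 33.50 µg/L.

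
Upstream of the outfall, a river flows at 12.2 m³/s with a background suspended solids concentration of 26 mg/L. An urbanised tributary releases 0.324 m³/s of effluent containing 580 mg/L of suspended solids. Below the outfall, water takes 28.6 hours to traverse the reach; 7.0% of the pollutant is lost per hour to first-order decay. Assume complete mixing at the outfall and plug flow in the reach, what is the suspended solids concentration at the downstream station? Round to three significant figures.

Mass balance: C = (12.20·26.00 + 0.3240·580.0) / 12.52 = 505.1/12.52 = 40.33 mg/L.
7.0%/h lost → k = −ln(1 − 0.07) = 0.07257 h⁻¹.
First-order decay: C = 40.33·exp(−k·t) = 40.33·0.1255 = 5.061 mg/L.

5.06 mg/L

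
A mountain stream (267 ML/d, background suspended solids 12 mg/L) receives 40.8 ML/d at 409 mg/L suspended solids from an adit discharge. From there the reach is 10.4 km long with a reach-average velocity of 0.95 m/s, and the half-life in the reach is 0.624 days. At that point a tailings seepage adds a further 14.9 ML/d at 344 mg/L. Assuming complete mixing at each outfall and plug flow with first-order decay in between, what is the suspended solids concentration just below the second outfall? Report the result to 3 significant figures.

69.4 mg/L

Conservation of mass: C = (267.0·12.00 + 40.80·409.0) / 307.8 = 19890/307.8 = 64.62 mg/L; combined flow 307.8 ML/d.
Travel time t = 10.4·1000 / 0.95 = 10950 s = 3.041 h.
Half-life 0.624 d → k = ln 2 / 0.624 = 1.111 d⁻¹.
Applying C = C₀e^(−kt): 64.62 × 0.8687 = 56.14 mg/L.
At the second outfall, C = (307.8·56.14 + 14.90·344.0) / (307.8 + 14.90) = 69.43 mg/L.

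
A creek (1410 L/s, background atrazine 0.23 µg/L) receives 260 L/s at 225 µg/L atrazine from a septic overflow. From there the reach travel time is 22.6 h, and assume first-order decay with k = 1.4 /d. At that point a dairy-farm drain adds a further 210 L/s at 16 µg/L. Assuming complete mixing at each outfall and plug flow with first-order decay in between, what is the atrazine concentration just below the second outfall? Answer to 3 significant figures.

10.2 µg/L

Conservation of mass: C = (1410·0.2300 + 260.0·225.0) / 1670 = 58820/1670 = 35.22 µg/L; combined flow 1670 L/s.
First-order decay: C = 35.22·exp(−k·t) = 35.22·0.2676 = 9.425 µg/L.
Second outfall: C = (1670·9.425 + 210.0·16.00)/1880 = 10.16 µg/L.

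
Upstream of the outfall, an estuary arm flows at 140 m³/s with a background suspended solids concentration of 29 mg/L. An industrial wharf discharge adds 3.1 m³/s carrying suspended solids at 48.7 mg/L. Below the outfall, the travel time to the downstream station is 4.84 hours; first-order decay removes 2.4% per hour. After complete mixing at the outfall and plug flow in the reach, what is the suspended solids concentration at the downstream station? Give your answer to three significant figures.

26.2 mg/L

Flow-weighted average: C = (140.0·29.00 + 3.100·48.70) / 143.1 = 4211/143.1 = 29.43 mg/L.
2.4%/h lost → k = −ln(1 − 0.024) = 0.02429 h⁻¹.
Decay over the reach: 29.43·exp(−kt) = 29.43·0.8891 = 26.16 mg/L.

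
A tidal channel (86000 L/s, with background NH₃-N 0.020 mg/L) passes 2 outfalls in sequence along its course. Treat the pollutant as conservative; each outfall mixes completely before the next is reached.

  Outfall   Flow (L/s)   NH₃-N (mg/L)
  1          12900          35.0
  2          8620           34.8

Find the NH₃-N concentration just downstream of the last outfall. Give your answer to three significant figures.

Outfall 1: combined Q = 98900 L/s; C = (86000·0.02000 + 12900·35.00)/98900 = 4.583 mg/L.
Outfall 2: combined Q = 107500 L/s; C = (98900·4.583 + 8620·34.80)/107500 = 7.005 mg/L.

7.01 mg/L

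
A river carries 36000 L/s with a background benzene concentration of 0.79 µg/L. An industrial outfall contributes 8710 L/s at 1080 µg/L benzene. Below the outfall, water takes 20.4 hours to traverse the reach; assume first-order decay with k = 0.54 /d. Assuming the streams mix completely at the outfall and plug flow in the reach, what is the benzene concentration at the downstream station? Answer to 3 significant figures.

133 µg/L

Mass balance: C = (36000·0.7900 + 8710·1080) / 44710 = 9435000/44710 = 211.0 µg/L.
After decay, C = 211.0 × e^(−kt) = 211.0 × 0.6319 = 133.4 µg/L.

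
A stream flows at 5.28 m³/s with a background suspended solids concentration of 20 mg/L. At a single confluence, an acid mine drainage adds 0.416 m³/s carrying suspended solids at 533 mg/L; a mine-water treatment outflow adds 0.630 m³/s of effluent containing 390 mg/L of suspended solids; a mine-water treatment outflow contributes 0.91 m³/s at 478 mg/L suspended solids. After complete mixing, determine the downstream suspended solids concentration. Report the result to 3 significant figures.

Mass balance: C = (5.280·20.00 + 0.4160·533.0 + 0.6300·390.0 + 0.9100·478.0) / 7.236 = 1008/7.236 = 139.3 mg/L.

139 mg/L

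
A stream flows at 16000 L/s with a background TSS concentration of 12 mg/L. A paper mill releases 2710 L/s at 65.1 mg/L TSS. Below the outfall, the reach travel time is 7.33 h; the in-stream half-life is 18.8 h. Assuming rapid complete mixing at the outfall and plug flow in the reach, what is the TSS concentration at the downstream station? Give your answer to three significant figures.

Flow-weighted average: C = (16000·12.00 + 2710·65.10) / 18710 = 368400/18710 = 19.69 mg/L.
Half-life 18.8 h → k = ln 2 / 18.8 = 0.03687 h⁻¹ = 0.8849 d⁻¹.
First-order decay: C = 19.69·exp(−k·t) = 19.69·0.7632 = 15.03 mg/L.

15.0 mg/L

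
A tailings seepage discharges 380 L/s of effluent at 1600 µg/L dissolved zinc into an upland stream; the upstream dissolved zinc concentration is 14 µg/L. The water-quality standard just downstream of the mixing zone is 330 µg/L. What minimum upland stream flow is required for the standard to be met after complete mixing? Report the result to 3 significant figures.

Set C_mix = 330: (Q·14.00 + 380.0·1600) / (Q + 380.0) = 330
→ Q = 380.0·(1600 − 330)/(330 − 14.00) = 1527 L/s.

1530 L/s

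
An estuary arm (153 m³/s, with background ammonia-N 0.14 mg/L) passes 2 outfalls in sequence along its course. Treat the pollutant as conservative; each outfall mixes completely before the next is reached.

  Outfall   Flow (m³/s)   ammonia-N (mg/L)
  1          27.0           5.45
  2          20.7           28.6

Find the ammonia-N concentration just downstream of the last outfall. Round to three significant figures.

Outfall 1: combined Q = 180.0 m³/s; C = (153.0·0.1400 + 27.00·5.450)/180.0 = 0.9365 mg/L.
Outfall 2: combined Q = 200.7 m³/s; C = (180.0·0.9365 + 20.70·28.60)/200.7 = 3.790 mg/L.

3.79 mg/L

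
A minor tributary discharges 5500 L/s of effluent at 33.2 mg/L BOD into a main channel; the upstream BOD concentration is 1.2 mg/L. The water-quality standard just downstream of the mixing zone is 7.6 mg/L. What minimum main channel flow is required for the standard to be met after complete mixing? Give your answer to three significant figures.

22000 L/s

Set C_mix = 7.6: (Q·1.200 + 5500·33.20) / (Q + 5500) = 7.6
→ Q = 5500·(33.20 − 7.6)/(7.6 − 1.200) = 22000 L/s.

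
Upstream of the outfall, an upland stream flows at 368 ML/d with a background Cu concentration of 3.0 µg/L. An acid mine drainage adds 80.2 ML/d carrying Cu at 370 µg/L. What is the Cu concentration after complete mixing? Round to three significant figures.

Flow-weighted average: C = (368.0·3.000 + 80.20·370.0) / 448.2 = 30780/448.2 = 68.67 µg/L.

68.7 µg/L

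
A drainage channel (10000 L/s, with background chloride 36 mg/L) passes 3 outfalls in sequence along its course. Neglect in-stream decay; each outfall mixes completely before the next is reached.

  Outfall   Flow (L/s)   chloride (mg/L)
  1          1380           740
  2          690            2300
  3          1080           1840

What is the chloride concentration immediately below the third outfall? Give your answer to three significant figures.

Outfall 1: combined Q = 11380 L/s; C = (10000·36.00 + 1380·740.0)/11380 = 121.4 mg/L.
Outfall 2: combined Q = 12070 L/s; C = (11380·121.4 + 690.0·2300)/12070 = 245.9 mg/L.
Outfall 3: combined Q = 13150 L/s; C = (12070·245.9 + 1080·1840)/13150 = 376.8 mg/L.

377 mg/L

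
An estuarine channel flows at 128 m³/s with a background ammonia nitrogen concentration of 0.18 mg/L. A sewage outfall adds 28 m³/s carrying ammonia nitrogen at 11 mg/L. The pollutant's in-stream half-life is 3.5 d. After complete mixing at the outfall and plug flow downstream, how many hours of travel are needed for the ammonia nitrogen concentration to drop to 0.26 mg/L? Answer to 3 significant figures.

254 h

Flow-weighted average: C = (128.0·0.1800 + 28.00·11.00) / 156.0 = 331.0/156.0 = 2.122 mg/L.
Half-life 3.5 d → k = ln 2 / 3.5 = 0.1980 d⁻¹.
2.122·exp(−k·t) = 0.26 → t = ln(2.122/0.26)/k = 915900 s = 254.4 h.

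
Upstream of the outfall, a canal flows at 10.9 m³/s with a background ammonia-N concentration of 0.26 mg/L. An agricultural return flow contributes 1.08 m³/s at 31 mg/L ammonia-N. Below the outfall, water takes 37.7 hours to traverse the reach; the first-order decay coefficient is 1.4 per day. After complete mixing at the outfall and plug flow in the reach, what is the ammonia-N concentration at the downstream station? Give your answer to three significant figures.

After mixing, C = (10.90·0.2600 + 1.080·31.00) / 11.98 = 36.31/11.98 = 3.031 mg/L.
Applying C = C₀e^(−kt): 3.031 × 0.1109 = 0.3361 mg/L.

0.336 mg/L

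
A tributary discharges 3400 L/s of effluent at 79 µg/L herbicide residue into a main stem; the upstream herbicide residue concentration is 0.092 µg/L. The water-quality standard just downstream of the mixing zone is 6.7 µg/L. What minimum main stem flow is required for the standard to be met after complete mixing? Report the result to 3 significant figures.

Set C_mix = 6.7: (Q·0.09200 + 3400·79.00) / (Q + 3400) = 6.7
→ Q = 3400·(79.00 − 6.7)/(6.7 − 0.09200) = 37200 L/s.

37200 L/s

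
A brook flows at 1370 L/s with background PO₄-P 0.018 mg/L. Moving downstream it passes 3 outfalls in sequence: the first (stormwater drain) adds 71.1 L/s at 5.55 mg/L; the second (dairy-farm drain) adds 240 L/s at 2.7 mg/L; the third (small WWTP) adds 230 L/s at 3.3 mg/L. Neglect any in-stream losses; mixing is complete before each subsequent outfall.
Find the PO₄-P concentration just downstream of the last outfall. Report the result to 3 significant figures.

Below outfall 1: Q → 1441 L/s, C = (1370·0.01800 + 71.10·5.550)/1441 = 0.2909 mg/L.
Below outfall 2: Q → 1681 L/s, C = (1441·0.2909 + 240.0·2.700)/1681 = 0.6349 mg/L.
Below outfall 3: Q → 1911 L/s, C = (1681·0.6349 + 230.0·3.300)/1911 = 0.9556 mg/L.

0.956 mg/L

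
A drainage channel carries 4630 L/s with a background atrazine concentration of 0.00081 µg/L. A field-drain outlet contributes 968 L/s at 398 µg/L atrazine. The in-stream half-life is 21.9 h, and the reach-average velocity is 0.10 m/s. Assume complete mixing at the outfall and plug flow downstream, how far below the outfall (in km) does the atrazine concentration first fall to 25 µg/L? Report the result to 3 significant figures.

Mass balance: C = (4630·0.0008100 + 968.0·398.0) / 5598 = 385300/5598 = 68.82 µg/L.
Half-life 21.9 h → k = ln 2 / 21.9 = 0.03165 h⁻¹ = 0.7596 d⁻¹.
Set 68.82·exp(−k·t) = 25 → t = ln(68.82/25)/k = 115200 s = 31.99 h.
Distance = v·t = 0.10·115200 = 11520 m = 11.52 km.

11.5 km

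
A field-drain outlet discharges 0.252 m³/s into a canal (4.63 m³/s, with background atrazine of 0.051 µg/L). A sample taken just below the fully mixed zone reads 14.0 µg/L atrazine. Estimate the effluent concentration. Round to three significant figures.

270 µg/L

Mass balance: 4.630·0.05100 + 0.2520·Cₑ = 4.882·14.00
→ Cₑ = (4.882·14.00 − 4.630·0.05100) / 0.2520 = 270.3 µg/L.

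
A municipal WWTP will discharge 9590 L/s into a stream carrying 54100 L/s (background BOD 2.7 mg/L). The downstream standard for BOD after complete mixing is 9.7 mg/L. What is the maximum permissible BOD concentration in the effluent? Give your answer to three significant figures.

At the limit, (Qr·Cr + Qe·Cₑ)/(Qr + Qe) = 9.7:
Cₑ = (63690·9.7 − 54100·2.700) / 9590 = 49.19 mg/L.

49.2 mg/L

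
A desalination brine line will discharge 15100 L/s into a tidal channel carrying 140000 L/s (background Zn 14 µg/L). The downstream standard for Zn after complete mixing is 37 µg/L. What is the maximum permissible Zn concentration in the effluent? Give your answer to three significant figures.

250 µg/L

At the limit, (Qr·Cr + Qe·Cₑ)/(Qr + Qe) = 37:
Cₑ = (155100·37 − 140000·14.00) / 15100 = 250.2 µg/L.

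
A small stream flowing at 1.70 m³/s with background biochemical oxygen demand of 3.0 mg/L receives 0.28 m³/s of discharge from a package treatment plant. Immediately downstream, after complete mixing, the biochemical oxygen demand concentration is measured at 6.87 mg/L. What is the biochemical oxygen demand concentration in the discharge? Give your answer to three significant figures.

30.4 mg/L

Mass balance: 1.700·3.000 + 0.2800·Cₑ = 1.980·6.870
→ Cₑ = (1.980·6.870 − 1.700·3.000) / 0.2800 = 30.37 mg/L.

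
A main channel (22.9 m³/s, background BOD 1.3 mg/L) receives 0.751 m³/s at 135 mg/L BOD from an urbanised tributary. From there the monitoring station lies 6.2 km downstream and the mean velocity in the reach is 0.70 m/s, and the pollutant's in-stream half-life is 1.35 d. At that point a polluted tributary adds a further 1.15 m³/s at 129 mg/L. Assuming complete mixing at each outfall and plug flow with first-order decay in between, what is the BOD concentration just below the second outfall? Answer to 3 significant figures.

After mixing, C = (22.90·1.300 + 0.7510·135.0) / 23.65 = 131.2/23.65 = 5.545 mg/L; combined flow 23.65 m³/s.
Travel time t = 6.2·1000 / 0.70 = 8857 s = 2.460 h.
Half-life 1.35 d → k = ln 2 / 1.35 = 0.5134 d⁻¹.
Decay over the reach: 5.545·exp(−kt) = 5.545·0.9487 = 5.261 mg/L.
At the second outfall, C = (23.65·5.261 + 1.150·129.0) / (23.65 + 1.150) = 11.00 mg/L.

11.0 mg/L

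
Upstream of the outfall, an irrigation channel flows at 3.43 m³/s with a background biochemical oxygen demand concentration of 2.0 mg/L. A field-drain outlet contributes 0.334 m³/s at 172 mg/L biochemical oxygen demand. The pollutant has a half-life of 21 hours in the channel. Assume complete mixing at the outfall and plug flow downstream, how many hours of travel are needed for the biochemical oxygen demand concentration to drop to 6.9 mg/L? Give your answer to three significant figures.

Mixed concentration C = ΣQC/ΣQ = (3.430·2.000 + 0.3340·172.0) / 3.764 = 64.31/3.764 = 17.09 mg/L.
Half-life 21 h → k = ln 2 / 21 = 0.03301 h⁻¹ = 0.7922 d⁻¹.
17.09·exp(−k·t) = 6.9 → t = ln(17.09/6.9)/k = 98890 s = 27.47 h.

27.5 h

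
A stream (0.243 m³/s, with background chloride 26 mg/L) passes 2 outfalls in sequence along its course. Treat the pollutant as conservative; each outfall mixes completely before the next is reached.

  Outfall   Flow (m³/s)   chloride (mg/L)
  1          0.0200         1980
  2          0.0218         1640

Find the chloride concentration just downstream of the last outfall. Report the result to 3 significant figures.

287 mg/L

Below outfall 1: Q → 0.2630 m³/s, C = (0.2430·26.00 + 0.02000·1980)/0.2630 = 174.6 mg/L.
Below outfall 2: Q → 0.2848 m³/s, C = (0.2630·174.6 + 0.02180·1640)/0.2848 = 286.8 mg/L.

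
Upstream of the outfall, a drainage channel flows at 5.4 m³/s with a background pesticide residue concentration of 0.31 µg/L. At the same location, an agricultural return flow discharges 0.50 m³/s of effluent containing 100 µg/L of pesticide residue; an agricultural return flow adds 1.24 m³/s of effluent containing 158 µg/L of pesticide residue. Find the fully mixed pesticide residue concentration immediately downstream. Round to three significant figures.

Conservation of mass: C = (5.400·0.3100 + 0.5000·100.0 + 1.240·158.0) / 7.140 = 247.6/7.140 = 34.68 µg/L.

34.7 µg/L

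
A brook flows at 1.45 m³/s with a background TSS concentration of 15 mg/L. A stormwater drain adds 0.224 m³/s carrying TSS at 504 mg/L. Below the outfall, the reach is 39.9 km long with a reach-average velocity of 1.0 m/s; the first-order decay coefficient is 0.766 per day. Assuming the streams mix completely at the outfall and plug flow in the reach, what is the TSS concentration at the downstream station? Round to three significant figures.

56.5 mg/L

Conservation of mass: C = (1.450·15.00 + 0.2240·504.0) / 1.674 = 134.6/1.674 = 80.43 mg/L.
Travel time t = 39.9·1000 / 1.0 = 39900 s = 11.08 h.
Applying C = C₀e^(−kt): 80.43 × 0.7021 = 56.47 mg/L.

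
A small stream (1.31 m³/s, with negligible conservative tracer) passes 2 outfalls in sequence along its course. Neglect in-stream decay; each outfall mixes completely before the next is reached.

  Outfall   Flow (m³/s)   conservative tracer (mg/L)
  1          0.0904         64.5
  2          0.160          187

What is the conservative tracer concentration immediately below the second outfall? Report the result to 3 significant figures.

22.9 mg/L

Below outfall 1: Q → 1.400 m³/s, C = (1.310·0 + 0.09040·64.50)/1.400 = 4.164 mg/L.
Below outfall 2: Q → 1.560 m³/s, C = (1.400·4.164 + 0.1600·187.0)/1.560 = 22.91 mg/L.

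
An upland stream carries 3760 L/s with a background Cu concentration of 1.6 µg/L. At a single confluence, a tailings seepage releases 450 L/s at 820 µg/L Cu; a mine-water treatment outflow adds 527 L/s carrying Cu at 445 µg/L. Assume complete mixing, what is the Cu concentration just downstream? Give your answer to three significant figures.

129 µg/L

After mixing, C = (3760·1.600 + 450.0·820.0 + 527.0·445.0) / 4737 = 609500/4737 = 128.7 µg/L.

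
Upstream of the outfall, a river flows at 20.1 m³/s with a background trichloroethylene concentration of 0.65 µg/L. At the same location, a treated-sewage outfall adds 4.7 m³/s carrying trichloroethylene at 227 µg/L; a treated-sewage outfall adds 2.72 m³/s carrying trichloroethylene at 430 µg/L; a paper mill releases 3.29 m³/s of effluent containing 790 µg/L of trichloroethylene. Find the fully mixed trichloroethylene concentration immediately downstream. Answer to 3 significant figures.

Conservation of mass: C = (20.10·0.6500 + 4.700·227.0 + 2.720·430.0 + 3.290·790.0) / 30.81 = 4849/30.81 = 157.4 µg/L.

157 µg/L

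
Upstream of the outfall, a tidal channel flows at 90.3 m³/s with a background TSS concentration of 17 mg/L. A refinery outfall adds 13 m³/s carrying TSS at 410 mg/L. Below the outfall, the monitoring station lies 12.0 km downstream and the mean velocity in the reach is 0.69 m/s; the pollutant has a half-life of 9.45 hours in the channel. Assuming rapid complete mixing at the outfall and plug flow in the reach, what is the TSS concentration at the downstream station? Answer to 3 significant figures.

Mass balance: C = (90.30·17.00 + 13.00·410.0) / 103.3 = 6865/103.3 = 66.46 mg/L.
Travel time t = 12.0·1000 / 0.69 = 17390 s = 4.831 h.
Half-life 9.45 h → k = ln 2 / 9.45 = 0.07335 h⁻¹ = 1.760 d⁻¹.
First-order decay: C = 66.46·exp(−k·t) = 66.46·0.7016 = 46.63 mg/L.

46.6 mg/L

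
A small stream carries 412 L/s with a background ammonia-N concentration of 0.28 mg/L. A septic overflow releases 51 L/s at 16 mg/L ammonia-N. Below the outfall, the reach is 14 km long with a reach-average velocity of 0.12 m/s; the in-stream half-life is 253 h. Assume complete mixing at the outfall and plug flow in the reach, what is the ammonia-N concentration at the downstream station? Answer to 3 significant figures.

Mixed concentration C = ΣQC/ΣQ = (412.0·0.2800 + 51.00·16.00) / 463.0 = 931.4/463.0 = 2.012 mg/L.
Travel time t = 14·1000 / 0.12 = 116700 s = 32.41 h.
Half-life 253 h → k = ln 2 / 253 = 0.002740 h⁻¹ = 0.06575 d⁻¹.
First-order decay: C = 2.012·exp(−k·t) = 2.012·0.9150 = 1.841 mg/L.

1.84 mg/L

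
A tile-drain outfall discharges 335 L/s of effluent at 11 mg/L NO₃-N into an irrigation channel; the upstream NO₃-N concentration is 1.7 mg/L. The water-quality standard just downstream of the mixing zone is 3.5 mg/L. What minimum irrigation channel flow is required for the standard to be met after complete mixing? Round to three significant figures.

1400 L/s

Set C_mix = 3.5: (Q·1.700 + 335.0·11.00) / (Q + 335.0) = 3.5
→ Q = 335.0·(11.00 − 3.5)/(3.5 − 1.700) = 1396 L/s.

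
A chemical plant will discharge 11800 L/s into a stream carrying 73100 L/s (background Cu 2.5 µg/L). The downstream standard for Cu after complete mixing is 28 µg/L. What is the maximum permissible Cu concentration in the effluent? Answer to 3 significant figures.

At the limit, (Qr·Cr + Qe·Cₑ)/(Qr + Qe) = 28:
Cₑ = (84900·28 − 73100·2.500) / 11800 = 186.0 µg/L.

186 µg/L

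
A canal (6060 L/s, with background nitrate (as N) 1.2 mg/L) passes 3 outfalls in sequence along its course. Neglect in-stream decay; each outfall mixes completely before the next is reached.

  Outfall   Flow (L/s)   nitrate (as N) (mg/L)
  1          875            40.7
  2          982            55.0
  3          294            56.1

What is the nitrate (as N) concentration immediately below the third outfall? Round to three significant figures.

13.8 mg/L

After outfall 1: Q = 6060 + 875.0 = 6935 L/s; C = (6060·1.200 + 875.0·40.70)/6935 = 6.184 mg/L.
After outfall 2: Q = 6935 + 982.0 = 7917 L/s; C = (6935·6.184 + 982.0·55.00)/7917 = 12.24 mg/L.
After outfall 3: Q = 7917 + 294.0 = 8211 L/s; C = (7917·12.24 + 294.0·56.10)/8211 = 13.81 mg/L.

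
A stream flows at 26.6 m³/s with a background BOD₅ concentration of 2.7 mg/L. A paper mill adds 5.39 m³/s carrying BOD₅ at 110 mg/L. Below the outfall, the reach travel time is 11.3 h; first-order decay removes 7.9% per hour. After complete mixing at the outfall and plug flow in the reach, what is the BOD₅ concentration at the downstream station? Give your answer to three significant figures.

Mixed concentration C = ΣQC/ΣQ = (26.60·2.700 + 5.390·110.0) / 31.99 = 664.7/31.99 = 20.78 mg/L.
7.9%/h lost → k = −ln(1 − 0.079) = 0.08230 h⁻¹.
After decay, C = 20.78 × e^(−kt) = 20.78 × 0.3946 = 8.199 mg/L.

8.20 mg/L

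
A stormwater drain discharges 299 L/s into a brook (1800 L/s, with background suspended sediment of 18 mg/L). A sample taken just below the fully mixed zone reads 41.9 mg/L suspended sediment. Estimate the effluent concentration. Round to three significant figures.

186 mg/L

Mass balance: 1800·18.00 + 299.0·Cₑ = 2099·41.90
→ Cₑ = (2099·41.90 − 1800·18.00) / 299.0 = 185.8 mg/L.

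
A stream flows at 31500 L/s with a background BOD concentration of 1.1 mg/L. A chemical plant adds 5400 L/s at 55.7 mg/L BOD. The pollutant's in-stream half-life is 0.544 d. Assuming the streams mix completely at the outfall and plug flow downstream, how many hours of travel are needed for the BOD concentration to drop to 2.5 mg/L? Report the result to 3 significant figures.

24.3 h

Mass balance: C = (31500·1.100 + 5400·55.70) / 36900 = 335400/36900 = 9.090 mg/L.
Half-life 0.544 d → k = ln 2 / 0.544 = 1.274 d⁻¹.
9.090·exp(−k·t) = 2.5 → t = ln(9.090/2.5)/k = 87540 s = 24.32 h.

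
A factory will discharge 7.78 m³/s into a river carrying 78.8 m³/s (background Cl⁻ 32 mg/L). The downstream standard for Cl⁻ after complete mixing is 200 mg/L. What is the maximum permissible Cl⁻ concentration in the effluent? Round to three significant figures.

1900 mg/L

At the limit, (Qr·Cr + Qe·Cₑ)/(Qr + Qe) = 200:
Cₑ = (86.58·200 − 78.80·32.00) / 7.780 = 1902 mg/L.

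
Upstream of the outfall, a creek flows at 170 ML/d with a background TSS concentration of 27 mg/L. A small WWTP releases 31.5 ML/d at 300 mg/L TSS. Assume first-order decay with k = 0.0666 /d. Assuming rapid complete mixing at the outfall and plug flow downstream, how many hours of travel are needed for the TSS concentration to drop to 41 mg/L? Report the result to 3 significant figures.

191 h

After mixing, C = (170.0·27.00 + 31.50·300.0) / 201.5 = 14040/201.5 = 69.68 mg/L.
69.68·exp(−k·t) = 41 → t = ln(69.68/41)/k = 688000 s = 191.1 h.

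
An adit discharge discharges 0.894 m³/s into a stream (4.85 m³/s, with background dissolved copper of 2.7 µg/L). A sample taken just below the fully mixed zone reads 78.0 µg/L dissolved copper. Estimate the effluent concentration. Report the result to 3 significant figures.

Mass balance: 4.850·2.700 + 0.8940·Cₑ = 5.744·78.00
→ Cₑ = (5.744·78.00 − 4.850·2.700) / 0.8940 = 486.5 µg/L.

487 µg/L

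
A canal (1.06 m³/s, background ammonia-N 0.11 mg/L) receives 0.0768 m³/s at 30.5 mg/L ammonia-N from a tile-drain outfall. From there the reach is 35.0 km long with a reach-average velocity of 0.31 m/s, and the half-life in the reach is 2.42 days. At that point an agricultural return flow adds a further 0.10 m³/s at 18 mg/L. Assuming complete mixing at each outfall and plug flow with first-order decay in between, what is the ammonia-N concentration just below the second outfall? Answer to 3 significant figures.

After mixing, C = (1.060·0.1100 + 0.07680·30.50) / 1.137 = 2.459/1.137 = 2.163 mg/L; combined flow 1.137 m³/s.
Travel time t = 35.0·1000 / 0.31 = 112900 s = 31.36 h.
Half-life 2.42 d → k = ln 2 / 2.42 = 0.2864 d⁻¹.
Applying C = C₀e^(−kt): 2.163 × 0.6878 = 1.488 mg/L.
Second outfall: C = (1.137·1.488 + 0.1000·18.00)/1.237 = 2.823 mg/L.

2.82 mg/L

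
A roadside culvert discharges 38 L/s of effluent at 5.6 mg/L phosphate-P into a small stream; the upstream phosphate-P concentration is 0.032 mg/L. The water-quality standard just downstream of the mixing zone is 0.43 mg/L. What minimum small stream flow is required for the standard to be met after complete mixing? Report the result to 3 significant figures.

494 L/s

Set C_mix = 0.43: (Q·0.03200 + 38.00·5.600) / (Q + 38.00) = 0.43
→ Q = 38.00·(5.600 − 0.43)/(0.43 − 0.03200) = 493.6 L/s.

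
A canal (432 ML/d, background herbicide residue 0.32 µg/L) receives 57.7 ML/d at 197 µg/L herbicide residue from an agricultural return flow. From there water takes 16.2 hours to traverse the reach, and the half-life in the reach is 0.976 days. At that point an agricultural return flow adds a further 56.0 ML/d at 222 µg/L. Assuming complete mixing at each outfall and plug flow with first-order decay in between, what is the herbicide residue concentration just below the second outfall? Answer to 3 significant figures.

35.8 µg/L

After mixing, C = (432.0·0.3200 + 57.70·197.0) / 489.7 = 11510/489.7 = 23.49 µg/L; combined flow 489.7 ML/d.
Half-life 0.976 d → k = ln 2 / 0.976 = 0.7102 d⁻¹.
First-order decay: C = 23.49·exp(−k·t) = 23.49·0.6192 = 14.55 µg/L.
At the second outfall, C = (489.7·14.55 + 56.00·222.0) / (489.7 + 56.00) = 35.84 µg/L.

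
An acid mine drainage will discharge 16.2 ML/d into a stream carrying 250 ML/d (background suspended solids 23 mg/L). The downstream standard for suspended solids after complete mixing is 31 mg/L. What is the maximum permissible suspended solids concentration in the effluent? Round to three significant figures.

154 mg/L

At the limit, (Qr·Cr + Qe·Cₑ)/(Qr + Qe) = 31:
Cₑ = (266.2·31 − 250.0·23.00) / 16.20 = 154.5 mg/L.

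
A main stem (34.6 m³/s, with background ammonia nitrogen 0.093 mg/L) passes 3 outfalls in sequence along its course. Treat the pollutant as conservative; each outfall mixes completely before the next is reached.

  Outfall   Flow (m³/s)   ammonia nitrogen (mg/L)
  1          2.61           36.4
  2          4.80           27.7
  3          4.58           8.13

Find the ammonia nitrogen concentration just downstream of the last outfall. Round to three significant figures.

After outfall 1: Q = 34.60 + 2.610 = 37.21 m³/s; C = (34.60·0.09300 + 2.610·36.40)/37.21 = 2.640 mg/L.
After outfall 2: Q = 37.21 + 4.800 = 42.01 m³/s; C = (37.21·2.640 + 4.800·27.70)/42.01 = 5.503 mg/L.
After outfall 3: Q = 42.01 + 4.580 = 46.59 m³/s; C = (42.01·5.503 + 4.580·8.130)/46.59 = 5.761 mg/L.

5.76 mg/L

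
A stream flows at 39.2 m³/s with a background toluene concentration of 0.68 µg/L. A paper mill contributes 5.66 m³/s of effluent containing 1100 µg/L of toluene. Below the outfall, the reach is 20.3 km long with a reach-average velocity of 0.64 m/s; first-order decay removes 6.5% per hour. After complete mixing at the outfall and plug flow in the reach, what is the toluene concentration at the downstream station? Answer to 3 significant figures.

Mixed concentration C = ΣQC/ΣQ = (39.20·0.6800 + 5.660·1100) / 44.86 = 6253/44.86 = 139.4 µg/L.
Travel time t = 20.3·1000 / 0.64 = 31720 s = 8.811 h.
6.5%/h lost → k = −ln(1 − 0.065) = 0.06721 h⁻¹.
Decay over the reach: 139.4·exp(−kt) = 139.4·0.5531 = 77.10 µg/L.

77.1 µg/L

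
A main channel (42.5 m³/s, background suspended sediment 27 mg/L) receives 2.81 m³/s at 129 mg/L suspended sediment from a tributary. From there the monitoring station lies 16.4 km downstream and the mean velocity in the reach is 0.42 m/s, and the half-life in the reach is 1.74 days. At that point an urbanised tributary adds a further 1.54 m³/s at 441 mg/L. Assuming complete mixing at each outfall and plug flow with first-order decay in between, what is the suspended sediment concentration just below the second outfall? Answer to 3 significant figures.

Conservation of mass: C = (42.50·27.00 + 2.810·129.0) / 45.31 = 1510/45.31 = 33.33 mg/L; combined flow 45.31 m³/s.
Travel time t = 16.4·1000 / 0.42 = 39050 s = 10.85 h.
Half-life 1.74 d → k = ln 2 / 1.74 = 0.3984 d⁻¹.
Decay over the reach: 33.33·exp(−kt) = 33.33·0.8352 = 27.84 mg/L.
Second outfall: C = (45.31·27.84 + 1.540·441.0)/46.85 = 41.42 mg/L.

41.4 mg/L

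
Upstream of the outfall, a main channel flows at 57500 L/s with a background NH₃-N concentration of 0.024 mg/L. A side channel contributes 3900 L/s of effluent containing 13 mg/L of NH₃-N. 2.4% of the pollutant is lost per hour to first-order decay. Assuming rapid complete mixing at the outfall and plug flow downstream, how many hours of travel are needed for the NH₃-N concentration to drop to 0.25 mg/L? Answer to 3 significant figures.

Conservation of mass: C = (57500·0.02400 + 3900·13.00) / 61400 = 52080/61400 = 0.8482 mg/L.
2.4%/h lost → k = −ln(1 − 0.024) = 0.02429 h⁻¹.
0.8482·exp(−k·t) = 0.25 → t = ln(0.8482/0.25)/k = 181000 s = 50.29 h.

50.3 h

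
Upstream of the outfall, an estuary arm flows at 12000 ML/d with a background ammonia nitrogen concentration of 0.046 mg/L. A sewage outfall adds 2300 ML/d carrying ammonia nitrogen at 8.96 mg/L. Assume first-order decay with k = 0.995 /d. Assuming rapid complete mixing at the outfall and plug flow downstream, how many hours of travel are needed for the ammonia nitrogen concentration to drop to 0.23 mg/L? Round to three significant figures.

Mixed concentration C = ΣQC/ΣQ = (12000·0.04600 + 2300·8.960) / 14300 = 21160/14300 = 1.480 mg/L.
1.480·exp(−k·t) = 0.23 → t = ln(1.480/0.23)/k = 161600 s = 44.90 h.

44.9 h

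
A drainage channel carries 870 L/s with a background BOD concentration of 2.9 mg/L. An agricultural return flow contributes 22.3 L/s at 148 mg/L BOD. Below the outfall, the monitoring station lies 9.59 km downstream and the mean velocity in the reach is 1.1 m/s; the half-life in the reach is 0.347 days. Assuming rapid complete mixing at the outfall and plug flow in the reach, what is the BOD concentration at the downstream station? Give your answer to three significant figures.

5.33 mg/L

Mixed concentration C = ΣQC/ΣQ = (870.0·2.900 + 22.30·148.0) / 892.3 = 5823/892.3 = 6.526 mg/L.
Travel time t = 9.59·1000 / 1.1 = 8718 s = 2.422 h.
Half-life 0.347 d → k = ln 2 / 0.347 = 1.998 d⁻¹.
First-order decay: C = 6.526·exp(−k·t) = 6.526·0.8175 = 5.335 mg/L.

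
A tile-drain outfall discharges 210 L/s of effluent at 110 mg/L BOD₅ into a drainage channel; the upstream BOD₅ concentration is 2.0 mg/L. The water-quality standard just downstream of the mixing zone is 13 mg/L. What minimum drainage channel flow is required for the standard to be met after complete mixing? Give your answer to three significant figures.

1850 L/s

Set C_mix = 13: (Q·2.000 + 210.0·110.0) / (Q + 210.0) = 13
→ Q = 210.0·(110.0 − 13)/(13 − 2.000) = 1852 L/s.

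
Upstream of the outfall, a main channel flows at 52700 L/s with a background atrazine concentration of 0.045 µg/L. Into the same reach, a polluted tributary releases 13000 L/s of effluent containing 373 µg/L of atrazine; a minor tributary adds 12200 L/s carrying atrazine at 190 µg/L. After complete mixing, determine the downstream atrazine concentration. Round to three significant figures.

Conservation of mass: C = (52700·0.04500 + 13000·373.0 + 12200·190.0) / 77900 = 7169000/77900 = 92.03 µg/L.

92.0 µg/L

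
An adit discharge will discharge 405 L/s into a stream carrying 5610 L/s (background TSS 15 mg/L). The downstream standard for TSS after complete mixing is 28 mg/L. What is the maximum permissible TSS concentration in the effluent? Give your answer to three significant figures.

At the limit, (Qr·Cr + Qe·Cₑ)/(Qr + Qe) = 28:
Cₑ = (6015·28 − 5610·15.00) / 405.0 = 208.1 mg/L.

208 mg/L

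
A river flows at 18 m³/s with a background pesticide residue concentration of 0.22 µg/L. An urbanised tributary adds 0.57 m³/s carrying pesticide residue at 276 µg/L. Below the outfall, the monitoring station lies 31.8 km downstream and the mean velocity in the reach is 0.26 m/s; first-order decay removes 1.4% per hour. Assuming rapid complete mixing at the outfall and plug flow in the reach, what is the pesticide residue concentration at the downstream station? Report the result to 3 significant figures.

Mass balance: C = (18.00·0.2200 + 0.5700·276.0) / 18.57 = 161.3/18.57 = 8.685 µg/L.
Travel time t = 31.8·1000 / 0.26 = 122300 s = 33.97 h.
1.4%/h lost → k = −ln(1 − 0.014) = 0.01410 h⁻¹.
Applying C = C₀e^(−kt): 8.685 × 0.6194 = 5.379 µg/L.

5.38 µg/L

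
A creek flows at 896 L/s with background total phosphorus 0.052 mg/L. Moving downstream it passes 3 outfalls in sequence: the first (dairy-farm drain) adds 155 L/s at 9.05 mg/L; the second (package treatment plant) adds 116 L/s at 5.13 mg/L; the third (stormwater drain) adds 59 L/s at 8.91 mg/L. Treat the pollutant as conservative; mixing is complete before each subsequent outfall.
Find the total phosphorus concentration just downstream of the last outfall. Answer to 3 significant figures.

After outfall 1: Q = 896.0 + 155.0 = 1051 L/s; C = (896.0·0.05200 + 155.0·9.050)/1051 = 1.379 mg/L.
After outfall 2: Q = 1051 + 116.0 = 1167 L/s; C = (1051·1.379 + 116.0·5.130)/1167 = 1.752 mg/L.
After outfall 3: Q = 1167 + 59.00 = 1226 L/s; C = (1167·1.752 + 59.00·8.910)/1226 = 2.096 mg/L.

2.10 mg/L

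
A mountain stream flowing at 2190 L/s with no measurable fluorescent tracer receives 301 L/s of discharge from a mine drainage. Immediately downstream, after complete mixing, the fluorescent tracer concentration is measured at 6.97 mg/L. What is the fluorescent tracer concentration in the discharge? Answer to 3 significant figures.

57.7 mg/L

Mass balance: 2190·0 + 301.0·Cₑ = 2491·6.970
→ Cₑ = (2491·6.970 − 2190·0) / 301.0 = 57.68 mg/L.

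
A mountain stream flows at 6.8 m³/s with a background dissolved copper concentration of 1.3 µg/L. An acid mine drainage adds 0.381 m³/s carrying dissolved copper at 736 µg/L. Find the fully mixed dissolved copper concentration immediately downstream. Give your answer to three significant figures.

40.3 µg/L

After mixing, C = (6.800·1.300 + 0.3810·736.0) / 7.181 = 289.3/7.181 = 40.28 µg/L.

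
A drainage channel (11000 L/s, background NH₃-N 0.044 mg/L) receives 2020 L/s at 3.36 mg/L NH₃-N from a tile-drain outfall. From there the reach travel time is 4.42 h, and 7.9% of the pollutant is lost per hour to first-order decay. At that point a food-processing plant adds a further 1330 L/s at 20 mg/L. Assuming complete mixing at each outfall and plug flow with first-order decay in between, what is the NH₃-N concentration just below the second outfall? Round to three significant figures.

2.21 mg/L

After mixing, C = (11000·0.04400 + 2020·3.360) / 13020 = 7271/13020 = 0.5585 mg/L; combined flow 13020 L/s.
7.9%/h lost → k = −ln(1 − 0.079) = 0.08230 h⁻¹.
Applying C = C₀e^(−kt): 0.5585 × 0.6951 = 0.3882 mg/L.
At the second outfall, C = (13020·0.3882 + 1330·20.00) / (13020 + 1330) = 2.206 mg/L.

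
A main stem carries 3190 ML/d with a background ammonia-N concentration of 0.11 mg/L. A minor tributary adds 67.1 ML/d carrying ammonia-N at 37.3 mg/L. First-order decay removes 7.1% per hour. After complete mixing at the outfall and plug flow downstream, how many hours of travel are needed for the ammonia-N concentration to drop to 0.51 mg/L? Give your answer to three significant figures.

7.35 h

Mass balance: C = (3190·0.1100 + 67.10·37.30) / 3257 = 2854/3257 = 0.8762 mg/L.
7.1%/h lost → k = −ln(1 − 0.071) = 0.07365 h⁻¹.
0.8762·exp(−k·t) = 0.51 → t = ln(0.8762/0.51)/k = 26450 s = 7.348 h.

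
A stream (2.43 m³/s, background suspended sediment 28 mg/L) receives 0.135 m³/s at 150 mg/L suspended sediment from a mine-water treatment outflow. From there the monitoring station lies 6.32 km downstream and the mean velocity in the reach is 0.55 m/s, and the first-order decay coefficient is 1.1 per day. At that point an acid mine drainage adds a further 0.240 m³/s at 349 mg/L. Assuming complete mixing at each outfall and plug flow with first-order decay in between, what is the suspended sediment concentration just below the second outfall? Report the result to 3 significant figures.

57.1 mg/L

Mass balance: C = (2.430·28.00 + 0.1350·150.0) / 2.565 = 88.29/2.565 = 34.42 mg/L; combined flow 2.565 m³/s.
Travel time t = 6.32·1000 / 0.55 = 11490 s = 3.192 h.
After decay, C = 34.42 × e^(−kt) = 34.42 × 0.8639 = 29.74 mg/L.
At the second outfall, C = (2.565·29.74 + 0.2400·349.0) / (2.565 + 0.2400) = 57.05 mg/L.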